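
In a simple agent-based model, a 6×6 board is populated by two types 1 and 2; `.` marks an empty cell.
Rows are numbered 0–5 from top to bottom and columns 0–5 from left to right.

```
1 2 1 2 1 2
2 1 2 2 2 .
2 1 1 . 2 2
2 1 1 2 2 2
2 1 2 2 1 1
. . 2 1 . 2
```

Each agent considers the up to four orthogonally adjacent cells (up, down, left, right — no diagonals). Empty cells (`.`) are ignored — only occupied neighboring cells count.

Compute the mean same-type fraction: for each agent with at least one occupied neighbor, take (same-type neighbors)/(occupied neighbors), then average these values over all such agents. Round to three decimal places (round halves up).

Row 0: (0,0)1 0/2 · (0,1)2 0/3 · (0,2)1 0/3 · (0,3)2 1/3 · (0,4)1 0/3 · (0,5)2 0/1
Row 1: (1,0)2 1/3 · (1,1)1 1/4 · (1,2)2 1/4 · (1,3)2 3/3 · (1,4)2 2/3
Row 2: (2,0)2 2/3 · (2,1)1 3/4 · (2,2)1 2/3 · (2,4)2 3/3 · (2,5)2 2/2
Row 3: (3,0)2 2/3 · (3,1)1 3/4 · (3,2)1 2/4 · (3,3)2 2/3 · (3,4)2 3/4 · (3,5)2 2/3
Row 4: (4,0)2 1/2 · (4,1)1 1/3 · (4,2)2 2/4 · (4,3)2 2/4 · (4,4)1 1/3 · (4,5)1 1/3
Row 5: (5,2)2 1/2 · (5,3)1 0/2 · (5,5)2 0/1
Sum over 31 agents: 0/2 + 0/3 + 0/3 + 1/3 + 0/3 + 0/1 + 1/3 + 1/4 + 1/4 + 3/3 + 2/3 + 2/3 + 3/4 + 2/3 + 3/3 + 2/2 + 2/3 + 3/4 + 2/4 + 2/3 + 3/4 + 2/3 + 1/2 + 1/3 + 2/4 + 2/4 + 1/3 + 1/3 + 1/2 + 0/2 + 0/1 = 167/12; mean = 167/12 ÷ 31 = 167/372 = 0.448924… → 0.449.

0.449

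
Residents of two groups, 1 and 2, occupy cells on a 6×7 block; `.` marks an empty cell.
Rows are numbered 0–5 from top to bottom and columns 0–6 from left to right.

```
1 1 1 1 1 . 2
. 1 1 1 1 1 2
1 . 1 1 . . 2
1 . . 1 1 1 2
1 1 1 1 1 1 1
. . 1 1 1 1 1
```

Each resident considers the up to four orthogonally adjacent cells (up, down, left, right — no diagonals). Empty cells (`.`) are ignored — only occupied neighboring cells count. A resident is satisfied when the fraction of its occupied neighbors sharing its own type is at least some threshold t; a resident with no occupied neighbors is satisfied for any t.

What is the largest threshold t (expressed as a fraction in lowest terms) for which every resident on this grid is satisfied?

1/3

(0,0)1 1/1
(0,1)1 3/3
(0,2)1 3/3
(0,3)1 3/3
(0,4)1 2/2
(0,6)2 1/1
(1,1)1 2/2
(1,2)1 4/4
(1,3)1 4/4
(1,4)1 3/3
(1,5)1 1/2
(1,6)2 2/3
(2,0)1 1/1
(2,2)1 2/2
(2,3)1 3/3
(2,6)2 2/2
(3,0)1 2/2
(3,3)1 3/3
(3,4)1 3/3
(3,5)1 2/3
(3,6)2 1/3
(4,0)1 2/2
(4,1)1 2/2
(4,2)1 3/3
(4,3)1 4/4
(4,4)1 4/4
(4,5)1 4/4
(4,6)1 2/3
(5,2)1 2/2
(5,3)1 3/3
(5,4)1 3/3
(5,5)1 3/3
(5,6)1 2/2
The smallest same-type fraction is 1/3 at (3,6), which reduces to 1/3. Any threshold above that leaves this resident unsatisfied.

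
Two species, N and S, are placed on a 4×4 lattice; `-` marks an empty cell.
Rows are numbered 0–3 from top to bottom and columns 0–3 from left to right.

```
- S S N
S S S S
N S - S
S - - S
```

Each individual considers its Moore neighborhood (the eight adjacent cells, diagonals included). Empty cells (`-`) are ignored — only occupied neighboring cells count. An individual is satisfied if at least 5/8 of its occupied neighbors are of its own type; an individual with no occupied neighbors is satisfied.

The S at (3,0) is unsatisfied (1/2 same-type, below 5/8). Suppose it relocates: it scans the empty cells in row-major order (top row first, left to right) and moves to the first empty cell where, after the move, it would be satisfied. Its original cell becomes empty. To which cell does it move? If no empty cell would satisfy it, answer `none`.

(0,0)

Vacating (3,0). Empty cells in order:
  (0,0): 3/3 same-type → satisfied — stop here.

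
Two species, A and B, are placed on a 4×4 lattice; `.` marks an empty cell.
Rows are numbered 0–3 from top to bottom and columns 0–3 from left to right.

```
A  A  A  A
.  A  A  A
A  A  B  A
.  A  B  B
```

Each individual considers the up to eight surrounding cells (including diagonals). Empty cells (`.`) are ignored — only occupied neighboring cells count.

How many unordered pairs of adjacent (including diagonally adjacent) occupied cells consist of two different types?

Scan each occupied cell's neighbors to the right and below (and the two forward diagonals) so each pair is counted once.
Row 0: A(0,0)–A(0,1)= A(0,0)–A(1,1)= A(0,1)–A(0,2)= A(0,1)–A(1,1)= A(0,1)–A(1,2)= A(0,2)–A(0,3)= A(0,2)–A(1,2)= A(0,2)–A(1,3)= A(0,2)–A(1,1)= A(0,3)–A(1,3)= A(0,3)–A(1,2)=  → 0/11 unlike.
Row 1: A(1,1)–A(1,2)= A(1,1)–A(2,1)= A(1,1)–B(2,2)≠ A(1,1)–A(2,0)= A(1,2)–A(1,3)= A(1,2)–B(2,2)≠ A(1,2)–A(2,3)= A(1,2)–A(2,1)= A(1,3)–A(2,3)= A(1,3)–B(2,2)≠  → 3/10 unlike.
Row 2: A(2,0)–A(2,1)= A(2,0)–A(3,1)= A(2,1)–B(2,2)≠ A(2,1)–A(3,1)= A(2,1)–B(3,2)≠ B(2,2)–A(2,3)≠ B(2,2)–B(3,2)= B(2,2)–B(3,3)= B(2,2)–A(3,1)≠ A(2,3)–B(3,3)≠ A(2,3)–B(3,2)≠  → 6/11 unlike.
Row 3: A(3,1)–B(3,2)≠ B(3,2)–B(3,3)=  → 1/2 unlike.
Total adjacent occupied pairs: 34; unlike-type pairs: 10.

10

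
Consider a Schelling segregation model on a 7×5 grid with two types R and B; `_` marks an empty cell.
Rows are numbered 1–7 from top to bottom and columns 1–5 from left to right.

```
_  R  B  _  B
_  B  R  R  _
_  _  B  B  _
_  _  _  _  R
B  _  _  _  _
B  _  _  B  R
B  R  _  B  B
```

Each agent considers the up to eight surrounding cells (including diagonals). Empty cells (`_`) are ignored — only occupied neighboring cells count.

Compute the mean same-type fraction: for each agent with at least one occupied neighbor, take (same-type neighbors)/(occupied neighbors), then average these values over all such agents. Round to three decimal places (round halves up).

(1,2)R 1/3
(1,3)B 1/4
(1,5)B 0/1
(2,2)B 2/4
(2,3)R 2/6
(2,4)R 1/5
(3,3)B 2/4
(3,4)B 1/4
(4,5)R 0/1
(5,1)B 1/1
(6,1)B 2/3
(6,4)B 2/3
(6,5)R 0/3
(7,1)B 1/2
(7,2)R 0/2
(7,4)B 2/3
(7,5)B 2/3
Sum over 17 agents: 1/3 + 1/4 + 0/1 + 2/4 + 2/6 + 1/5 + 2/4 + 1/4 + 0/1 + 1/1 + 2/3 + 2/3 + 0/3 + 1/2 + 0/2 + 2/3 + 2/3 = 98/15; mean = 98/15 ÷ 17 = 98/255 = 0.384313… → 0.384.

0.384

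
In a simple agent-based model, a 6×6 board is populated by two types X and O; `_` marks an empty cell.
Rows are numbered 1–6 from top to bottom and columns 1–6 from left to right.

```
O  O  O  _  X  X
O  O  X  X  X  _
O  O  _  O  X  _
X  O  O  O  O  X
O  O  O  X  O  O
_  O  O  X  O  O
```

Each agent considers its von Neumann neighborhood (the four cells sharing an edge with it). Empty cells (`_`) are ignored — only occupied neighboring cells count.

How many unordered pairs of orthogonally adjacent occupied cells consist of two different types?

Scan each occupied cell's neighbors to the right and below so each pair is counted once.
Row 1: O(1,1)–O(1,2)= O(1,1)–O(2,1)= O(1,2)–O(1,3)= O(1,2)–O(2,2)= O(1,3)–X(2,3)≠ X(1,5)–X(1,6)= X(1,5)–X(2,5)=  → 1/7 unlike.
Row 2: O(2,1)–O(2,2)= O(2,1)–O(3,1)= O(2,2)–X(2,3)≠ O(2,2)–O(3,2)= X(2,3)–X(2,4)= X(2,4)–X(2,5)= X(2,4)–O(3,4)≠ X(2,5)–X(3,5)=  → 2/8 unlike.
Row 3: O(3,1)–O(3,2)= O(3,1)–X(4,1)≠ O(3,2)–O(4,2)= O(3,4)–X(3,5)≠ O(3,4)–O(4,4)= X(3,5)–O(4,5)≠  → 3/6 unlike.
Row 4: X(4,1)–O(4,2)≠ X(4,1)–O(5,1)≠ O(4,2)–O(4,3)= O(4,2)–O(5,2)= O(4,3)–O(4,4)= O(4,3)–O(5,3)= O(4,4)–O(4,5)= O(4,4)–X(5,4)≠ O(4,5)–X(4,6)≠ O(4,5)–O(5,5)= X(4,6)–O(5,6)≠  → 5/11 unlike.
Row 5: O(5,1)–O(5,2)= O(5,2)–O(5,3)= O(5,2)–O(6,2)= O(5,3)–X(5,4)≠ O(5,3)–O(6,3)= X(5,4)–O(5,5)≠ X(5,4)–X(6,4)= O(5,5)–O(5,6)= O(5,5)–O(6,5)= O(5,6)–O(6,6)=  → 2/10 unlike.
Row 6: O(6,2)–O(6,3)= O(6,3)–X(6,4)≠ X(6,4)–O(6,5)≠ O(6,5)–O(6,6)=  → 2/4 unlike.
Total adjacent occupied pairs: 46; unlike-type pairs: 15.

15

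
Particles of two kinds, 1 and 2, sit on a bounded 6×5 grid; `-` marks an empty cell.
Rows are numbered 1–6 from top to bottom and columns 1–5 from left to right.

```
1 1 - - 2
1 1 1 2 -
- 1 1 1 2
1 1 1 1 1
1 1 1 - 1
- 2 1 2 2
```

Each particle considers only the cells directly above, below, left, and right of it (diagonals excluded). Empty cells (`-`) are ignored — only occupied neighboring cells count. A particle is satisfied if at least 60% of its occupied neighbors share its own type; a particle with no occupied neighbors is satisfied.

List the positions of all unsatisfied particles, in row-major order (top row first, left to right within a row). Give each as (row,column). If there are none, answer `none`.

(2,4), (3,4), (3,5), (5,5), (6,2), (6,3), (6,4), (6,5)

(1,1)1 2/2 satisfied
(1,2)1 2/2 satisfied
(1,5)2 0/0 satisfied
(2,1)1 2/2 satisfied
(2,2)1 4/4 satisfied
(2,3)1 2/3 satisfied
(2,4)2 0/2 not
(3,2)1 3/3 satisfied
(3,3)1 4/4 satisfied
(3,4)1 2/4 not
(3,5)2 0/2 not
(4,1)1 2/2 satisfied
(4,2)1 4/4 satisfied
(4,3)1 4/4 satisfied
(4,4)1 3/3 satisfied
(4,5)1 2/3 satisfied
(5,1)1 2/2 satisfied
(5,2)1 3/4 satisfied
(5,3)1 3/3 satisfied
(5,5)1 1/2 not
(6,2)2 0/2 not
(6,3)1 1/3 not
(6,4)2 1/2 not
(6,5)2 1/2 not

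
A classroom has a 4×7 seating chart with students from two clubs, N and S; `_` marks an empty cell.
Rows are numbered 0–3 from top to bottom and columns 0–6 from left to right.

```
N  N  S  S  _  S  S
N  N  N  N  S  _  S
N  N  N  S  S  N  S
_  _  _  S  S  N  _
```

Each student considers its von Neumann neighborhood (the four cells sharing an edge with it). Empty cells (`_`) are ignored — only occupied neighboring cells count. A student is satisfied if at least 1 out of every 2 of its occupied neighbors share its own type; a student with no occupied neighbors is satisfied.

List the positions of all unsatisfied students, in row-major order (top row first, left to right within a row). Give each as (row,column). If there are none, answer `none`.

(0,2), (1,3), (2,5)

(0,0)N 2/2 satisfied
(0,1)N 2/3 satisfied
(0,2)S 1/3 not
(0,3)S 1/2 satisfied
(0,5)S 1/1 satisfied
(0,6)S 2/2 satisfied
(1,0)N 3/3 satisfied
(1,1)N 4/4 satisfied
(1,2)N 3/4 satisfied
(1,3)N 1/4 not
(1,4)S 1/2 satisfied
(1,6)S 2/2 satisfied
(2,0)N 2/2 satisfied
(2,1)N 3/3 satisfied
(2,2)N 2/3 satisfied
(2,3)S 2/4 satisfied
(2,4)S 3/4 satisfied
(2,5)N 1/3 not
(2,6)S 1/2 satisfied
(3,3)S 2/2 satisfied
(3,4)S 2/3 satisfied
(3,5)N 1/2 satisfied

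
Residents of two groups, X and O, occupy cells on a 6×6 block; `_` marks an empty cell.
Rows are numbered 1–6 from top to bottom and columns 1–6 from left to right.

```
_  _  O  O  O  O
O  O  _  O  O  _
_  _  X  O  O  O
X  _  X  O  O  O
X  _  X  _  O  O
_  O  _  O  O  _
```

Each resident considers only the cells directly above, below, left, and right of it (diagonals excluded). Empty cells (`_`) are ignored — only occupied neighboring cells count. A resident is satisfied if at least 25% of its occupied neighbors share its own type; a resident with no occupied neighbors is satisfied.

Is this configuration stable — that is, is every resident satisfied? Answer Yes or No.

Yes

Row 1: (1,3)O 1/1 ok · (1,4)O 3/3 ok · (1,5)O 3/3 ok · (1,6)O 1/1 ok
Row 2: (2,1)O 1/1 ok · (2,2)O 1/1 ok · (2,4)O 3/3 ok · (2,5)O 3/3 ok
Row 3: (3,3)X 1/2 ok · (3,4)O 3/4 ok · (3,5)O 4/4 ok · (3,6)O 2/2 ok
Row 4: (4,1)X 1/1 ok · (4,3)X 2/3 ok · (4,4)O 2/3 ok · (4,5)O 4/4 ok · (4,6)O 3/3 ok
Row 5: (5,1)X 1/1 ok · (5,3)X 1/1 ok · (5,5)O 3/3 ok · (5,6)O 2/2 ok
Row 6: (6,2)O 0/0 ok · (6,4)O 1/1 ok · (6,5)O 2/2 ok
All meet the threshold, so the configuration is stable.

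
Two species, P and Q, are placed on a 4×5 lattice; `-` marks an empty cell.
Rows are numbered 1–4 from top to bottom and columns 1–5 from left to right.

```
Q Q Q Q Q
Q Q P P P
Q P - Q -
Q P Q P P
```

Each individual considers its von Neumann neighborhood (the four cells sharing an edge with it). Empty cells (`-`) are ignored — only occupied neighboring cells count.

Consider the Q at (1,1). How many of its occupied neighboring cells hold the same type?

Occupied neighbors of (1,1): (2,1)=Q, (1,2)=Q.
Same type (Q): 2 of 2.

2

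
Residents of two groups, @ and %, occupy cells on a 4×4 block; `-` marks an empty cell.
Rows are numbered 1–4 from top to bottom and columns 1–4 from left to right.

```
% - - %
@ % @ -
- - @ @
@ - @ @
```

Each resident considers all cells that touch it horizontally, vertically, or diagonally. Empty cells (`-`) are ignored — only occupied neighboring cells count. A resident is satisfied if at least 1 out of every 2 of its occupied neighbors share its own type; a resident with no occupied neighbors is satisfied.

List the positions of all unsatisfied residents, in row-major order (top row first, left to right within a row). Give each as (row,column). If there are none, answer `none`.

(1,1)% 1/2 ✓
(1,4)% 0/1 ✗
(2,1)@ 0/2 ✗
(2,2)% 1/4 ✗
(2,3)@ 2/4 ✓
(3,3)@ 4/5 ✓
(3,4)@ 4/4 ✓
(4,1)@ 0/0 ✓
(4,3)@ 3/3 ✓
(4,4)@ 3/3 ✓

(1,4), (2,1), (2,2)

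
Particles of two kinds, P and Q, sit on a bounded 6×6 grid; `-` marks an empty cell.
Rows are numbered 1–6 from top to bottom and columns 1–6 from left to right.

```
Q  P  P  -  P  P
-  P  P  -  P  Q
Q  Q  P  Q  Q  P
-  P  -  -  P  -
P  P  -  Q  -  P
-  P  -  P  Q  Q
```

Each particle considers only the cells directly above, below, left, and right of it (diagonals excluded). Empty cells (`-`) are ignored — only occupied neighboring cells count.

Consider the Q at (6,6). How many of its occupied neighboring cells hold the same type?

1

Occupied neighbors of (6,6): (5,6)=P, (6,5)=Q.
Same type (Q): 1 of 2.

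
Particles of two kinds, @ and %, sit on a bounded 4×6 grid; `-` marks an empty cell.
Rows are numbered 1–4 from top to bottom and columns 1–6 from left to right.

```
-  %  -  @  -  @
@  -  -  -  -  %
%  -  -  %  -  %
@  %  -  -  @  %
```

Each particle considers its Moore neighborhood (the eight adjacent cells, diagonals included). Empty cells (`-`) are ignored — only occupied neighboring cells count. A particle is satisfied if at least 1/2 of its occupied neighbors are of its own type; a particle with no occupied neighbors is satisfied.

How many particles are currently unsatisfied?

7

Row 1: (1,2)% 0/1 ✗ · (1,4)@ 0/0 ✓ · (1,6)@ 0/1 ✗
Row 2: (2,1)@ 0/2 ✗ · (2,6)% 1/2 ✓
Row 3: (3,1)% 1/3 ✗ · (3,4)% 0/1 ✗ · (3,6)% 2/3 ✓
Row 4: (4,1)@ 0/2 ✗ · (4,2)% 1/2 ✓ · (4,5)@ 0/3 ✗ · (4,6)% 1/2 ✓
Unsatisfied: (1,2), (1,6), (2,1), (3,1), (3,4), (4,1), (4,5) — 7 in total.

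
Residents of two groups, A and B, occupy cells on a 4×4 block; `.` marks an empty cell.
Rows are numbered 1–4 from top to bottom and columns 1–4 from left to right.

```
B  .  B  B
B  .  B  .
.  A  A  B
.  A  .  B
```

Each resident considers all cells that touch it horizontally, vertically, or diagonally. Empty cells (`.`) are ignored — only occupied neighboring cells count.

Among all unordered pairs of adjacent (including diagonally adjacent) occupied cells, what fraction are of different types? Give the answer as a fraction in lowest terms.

Scan each occupied cell's neighbors to the right and below (and the two forward diagonals) so each pair is counted once.
From row 1: 0 unlike of 4 pairs (running 0/4).
From row 2: 3 unlike of 4 pairs (running 3/8).
From row 3: 2 unlike of 6 pairs (running 5/14).
Total adjacent occupied pairs: 14; unlike-type pairs: 5.
5/14 is already in lowest terms.

5/14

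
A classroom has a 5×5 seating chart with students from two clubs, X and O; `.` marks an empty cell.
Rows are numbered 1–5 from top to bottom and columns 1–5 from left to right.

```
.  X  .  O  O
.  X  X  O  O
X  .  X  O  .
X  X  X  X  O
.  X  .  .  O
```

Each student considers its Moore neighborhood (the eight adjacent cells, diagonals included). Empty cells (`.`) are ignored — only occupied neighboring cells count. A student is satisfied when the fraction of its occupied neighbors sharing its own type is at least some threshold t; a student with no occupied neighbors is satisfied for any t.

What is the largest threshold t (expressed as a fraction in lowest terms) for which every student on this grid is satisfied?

2/5

(1,2)X 2/2
(1,4)O 3/4
(1,5)O 3/3
(2,2)X 4/4
(2,3)X 3/6
(2,4)O 4/6
(2,5)O 4/4
(3,1)X 3/3
(3,3)X 5/7
(3,4)O 3/7
(4,1)X 3/3
(4,2)X 5/5
(4,3)X 4/5
(4,4)X 2/5
(4,5)O 2/3
(5,2)X 3/3
(5,5)O 1/2
The smallest same-type fraction is 2/5 at (4,4), which reduces to 2/5. Any threshold above that leaves this student unsatisfied.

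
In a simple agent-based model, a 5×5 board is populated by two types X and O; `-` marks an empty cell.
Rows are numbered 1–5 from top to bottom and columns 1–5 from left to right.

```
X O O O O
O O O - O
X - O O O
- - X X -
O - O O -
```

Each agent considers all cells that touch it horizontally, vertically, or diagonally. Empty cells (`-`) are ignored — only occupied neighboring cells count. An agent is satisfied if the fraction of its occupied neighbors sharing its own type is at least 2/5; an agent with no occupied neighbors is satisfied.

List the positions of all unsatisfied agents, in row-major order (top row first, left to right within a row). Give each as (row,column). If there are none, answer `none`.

(1,1), (3,1), (4,3), (4,4), (5,3), (5,4)

Row 1: (1,1)X 0/3 ✗ · (1,2)O 4/5 ✓ · (1,3)O 4/4 ✓ · (1,4)O 4/4 ✓ · (1,5)O 2/2 ✓
Row 2: (2,1)O 2/4 ✓ · (2,2)O 5/7 ✓ · (2,3)O 6/6 ✓ · (2,5)O 4/4 ✓
Row 3: (3,1)X 0/2 ✗ · (3,3)O 3/5 ✓ · (3,4)O 4/6 ✓ · (3,5)O 2/3 ✓
Row 4: (4,3)X 1/5 ✗ · (4,4)X 1/6 ✗
Row 5: (5,1)O 0/0 ✓ · (5,3)O 1/3 ✗ · (5,4)O 1/3 ✗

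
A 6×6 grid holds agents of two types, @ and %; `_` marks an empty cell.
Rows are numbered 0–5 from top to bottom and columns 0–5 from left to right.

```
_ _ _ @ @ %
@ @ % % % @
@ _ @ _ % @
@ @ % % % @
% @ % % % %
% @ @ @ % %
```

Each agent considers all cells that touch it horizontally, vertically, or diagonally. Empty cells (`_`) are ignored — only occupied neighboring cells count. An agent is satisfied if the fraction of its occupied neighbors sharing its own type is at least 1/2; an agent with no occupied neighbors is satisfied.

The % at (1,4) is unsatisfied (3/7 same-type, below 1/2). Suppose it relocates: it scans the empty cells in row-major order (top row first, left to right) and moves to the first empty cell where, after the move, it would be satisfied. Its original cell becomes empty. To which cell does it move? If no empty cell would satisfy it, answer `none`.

Vacating (1,4). Empty cells in order:
  (0,0): 0/2 same-type → still unsatisfied.
  (0,1): 1/3 same-type → still unsatisfied.
  (0,2): 2/4 same-type → satisfied — stop here.

(0,2)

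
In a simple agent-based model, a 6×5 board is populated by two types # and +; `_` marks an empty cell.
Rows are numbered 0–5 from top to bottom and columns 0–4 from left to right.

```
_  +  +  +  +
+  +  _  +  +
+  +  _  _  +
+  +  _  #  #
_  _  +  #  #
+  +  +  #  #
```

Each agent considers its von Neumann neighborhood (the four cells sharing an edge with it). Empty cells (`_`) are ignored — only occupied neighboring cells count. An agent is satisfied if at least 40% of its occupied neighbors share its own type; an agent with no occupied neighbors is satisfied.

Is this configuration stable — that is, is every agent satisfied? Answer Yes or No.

(0,1)+ 2/2 ✓
(0,2)+ 2/2 ✓
(0,3)+ 3/3 ✓
(0,4)+ 2/2 ✓
(1,0)+ 2/2 ✓
(1,1)+ 3/3 ✓
(1,3)+ 2/2 ✓
(1,4)+ 3/3 ✓
(2,0)+ 3/3 ✓
(2,1)+ 3/3 ✓
(2,4)+ 1/2 ✓
(3,0)+ 2/2 ✓
(3,1)+ 2/2 ✓
(3,3)# 2/2 ✓
(3,4)# 2/3 ✓
(4,2)+ 1/2 ✓
(4,3)# 3/4 ✓
(4,4)# 3/3 ✓
(5,0)+ 1/1 ✓
(5,1)+ 2/2 ✓
(5,2)+ 2/3 ✓
(5,3)# 2/3 ✓
(5,4)# 2/2 ✓
All meet the threshold, so the configuration is stable.

Yes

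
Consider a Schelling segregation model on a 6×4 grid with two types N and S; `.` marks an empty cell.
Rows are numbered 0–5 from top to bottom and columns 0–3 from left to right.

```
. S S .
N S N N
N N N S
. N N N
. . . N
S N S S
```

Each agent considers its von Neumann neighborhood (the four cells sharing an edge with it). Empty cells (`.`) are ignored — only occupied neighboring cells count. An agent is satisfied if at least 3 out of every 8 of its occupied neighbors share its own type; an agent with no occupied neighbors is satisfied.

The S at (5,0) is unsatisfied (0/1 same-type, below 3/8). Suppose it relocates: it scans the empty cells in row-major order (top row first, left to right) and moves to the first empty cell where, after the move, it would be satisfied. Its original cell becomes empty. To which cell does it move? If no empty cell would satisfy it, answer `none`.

(0,0)

Vacating (5,0). Empty cells in order:
  (0,0): 1/2 same-type → satisfied — stop here.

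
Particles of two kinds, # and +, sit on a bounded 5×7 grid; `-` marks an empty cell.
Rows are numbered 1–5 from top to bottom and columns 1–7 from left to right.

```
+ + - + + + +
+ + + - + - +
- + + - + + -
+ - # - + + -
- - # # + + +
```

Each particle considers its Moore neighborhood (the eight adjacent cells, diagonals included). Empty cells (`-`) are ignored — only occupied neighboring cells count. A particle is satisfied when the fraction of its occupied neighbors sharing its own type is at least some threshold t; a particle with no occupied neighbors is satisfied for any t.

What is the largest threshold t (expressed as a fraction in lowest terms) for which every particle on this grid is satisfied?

(1,1)+ 3/3
(1,2)+ 4/4
(1,4)+ 3/3
(1,5)+ 3/3
(1,6)+ 4/4
(1,7)+ 2/2
(2,1)+ 4/4
(2,2)+ 6/6
(2,3)+ 5/5
(2,5)+ 5/5
(2,7)+ 3/3
(3,2)+ 5/6
(3,3)+ 3/4
(3,5)+ 4/4
(3,6)+ 5/5
(4,1)+ 1/1
(4,3)# 2/4
(4,5)+ 5/6
(4,6)+ 6/6
(5,3)# 2/2
(5,4)# 2/4
(5,5)+ 3/4
(5,6)+ 4/4
(5,7)+ 2/2
The smallest same-type fraction is 2/4 at (4,3), which reduces to 1/2. Any threshold above that leaves this particle unsatisfied.

1/2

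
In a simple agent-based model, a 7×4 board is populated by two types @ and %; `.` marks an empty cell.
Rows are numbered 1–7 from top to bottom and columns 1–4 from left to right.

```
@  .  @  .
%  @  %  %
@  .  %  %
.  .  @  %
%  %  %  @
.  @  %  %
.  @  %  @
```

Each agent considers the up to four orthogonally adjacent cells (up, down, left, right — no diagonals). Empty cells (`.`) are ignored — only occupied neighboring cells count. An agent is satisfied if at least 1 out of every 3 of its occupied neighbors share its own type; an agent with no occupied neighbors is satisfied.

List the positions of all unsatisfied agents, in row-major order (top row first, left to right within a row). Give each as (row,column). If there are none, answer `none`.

Row 1: (1,1)@ 0/1 ✗ · (1,3)@ 0/1 ✗
Row 2: (2,1)% 0/3 ✗ · (2,2)@ 0/2 ✗ · (2,3)% 2/4 ✓ · (2,4)% 2/2 ✓
Row 3: (3,1)@ 0/1 ✗ · (3,3)% 2/3 ✓ · (3,4)% 3/3 ✓
Row 4: (4,3)@ 0/3 ✗ · (4,4)% 1/3 ✓
Row 5: (5,1)% 1/1 ✓ · (5,2)% 2/3 ✓ · (5,3)% 2/4 ✓ · (5,4)@ 0/3 ✗
Row 6: (6,2)@ 1/3 ✓ · (6,3)% 3/4 ✓ · (6,4)% 1/3 ✓
Row 7: (7,2)@ 1/2 ✓ · (7,3)% 1/3 ✓ · (7,4)@ 0/2 ✗

(1,1), (1,3), (2,1), (2,2), (3,1), (4,3), (5,4), (7,4)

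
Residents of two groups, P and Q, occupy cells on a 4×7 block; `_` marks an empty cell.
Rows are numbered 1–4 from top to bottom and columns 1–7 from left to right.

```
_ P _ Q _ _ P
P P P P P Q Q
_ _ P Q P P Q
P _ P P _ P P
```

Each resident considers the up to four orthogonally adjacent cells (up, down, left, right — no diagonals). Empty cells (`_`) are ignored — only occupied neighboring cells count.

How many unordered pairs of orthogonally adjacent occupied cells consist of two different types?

Scan each occupied cell's neighbors to the right and below so each pair is counted once.
From row 1: 2 unlike of 3 pairs (running 2/3).
From row 2: 3 unlike of 11 pairs (running 5/14).
From row 3: 5 unlike of 8 pairs (running 10/22).
From row 4: 0 unlike of 2 pairs (running 10/24).
Total adjacent occupied pairs: 24; unlike-type pairs: 10.

10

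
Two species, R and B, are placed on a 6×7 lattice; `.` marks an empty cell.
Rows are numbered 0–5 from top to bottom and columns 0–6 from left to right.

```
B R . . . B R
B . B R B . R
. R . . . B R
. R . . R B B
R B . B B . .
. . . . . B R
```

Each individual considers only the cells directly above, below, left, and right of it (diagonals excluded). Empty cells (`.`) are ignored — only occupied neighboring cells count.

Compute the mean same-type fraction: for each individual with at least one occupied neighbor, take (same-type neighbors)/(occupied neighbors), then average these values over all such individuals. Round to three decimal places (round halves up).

(0,0)B 1/2
(0,1)R 0/1
(0,5)B 0/1
(0,6)R 1/2
(1,0)B 1/1
(1,2)B 0/1
(1,3)R 0/2
(1,4)B 0/1
(1,6)R 2/2
(2,1)R 1/1
(2,5)B 1/2
(2,6)R 1/3
(3,1)R 1/2
(3,4)R 0/2
(3,5)B 2/3
(3,6)B 1/2
(4,0)R 0/1
(4,1)B 0/2
(4,3)B 1/1
(4,4)B 1/2
(5,5)B 0/1
(5,6)R 0/1
Sum over 22 individuals: 1/2 + 0/1 + 0/1 + 1/2 + 1/1 + 0/1 + 0/2 + 0/1 + 2/2 + 1/1 + 1/2 + 1/3 + 1/2 + 0/2 + 2/3 + 1/2 + 0/1 + 0/2 + 1/1 + 1/2 + 0/1 + 0/1 = 8; mean = 8 ÷ 22 = 4/11 = 0.363636… → 0.364.

0.364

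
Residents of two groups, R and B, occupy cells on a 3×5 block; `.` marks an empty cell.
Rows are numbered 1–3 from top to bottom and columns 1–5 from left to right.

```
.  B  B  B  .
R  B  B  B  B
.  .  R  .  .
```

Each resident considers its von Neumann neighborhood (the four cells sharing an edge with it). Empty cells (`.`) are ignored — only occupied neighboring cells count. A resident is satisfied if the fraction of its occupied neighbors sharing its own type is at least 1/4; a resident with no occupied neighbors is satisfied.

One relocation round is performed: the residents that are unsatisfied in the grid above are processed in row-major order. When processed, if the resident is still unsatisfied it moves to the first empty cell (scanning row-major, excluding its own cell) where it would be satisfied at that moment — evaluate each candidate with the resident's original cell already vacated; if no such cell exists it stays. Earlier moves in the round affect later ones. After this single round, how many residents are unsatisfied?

Initially unsatisfied (in order): (2,1), (3,3).
  (2,1) → (3,1).
  (3,3) → (2,1).
Resulting grid:
. B B B .
R B B B B
R . . . .
All satisfied now.

0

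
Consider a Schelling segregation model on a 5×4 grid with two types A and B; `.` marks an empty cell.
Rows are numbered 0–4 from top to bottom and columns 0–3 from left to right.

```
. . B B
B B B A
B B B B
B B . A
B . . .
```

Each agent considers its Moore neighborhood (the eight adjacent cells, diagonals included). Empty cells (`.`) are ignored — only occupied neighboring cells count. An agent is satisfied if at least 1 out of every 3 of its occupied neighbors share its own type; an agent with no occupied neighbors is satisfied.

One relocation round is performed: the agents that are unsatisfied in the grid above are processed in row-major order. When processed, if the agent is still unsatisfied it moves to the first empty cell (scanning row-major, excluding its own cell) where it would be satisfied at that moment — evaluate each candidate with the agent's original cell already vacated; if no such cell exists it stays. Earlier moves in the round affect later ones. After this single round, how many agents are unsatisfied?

0

Initially unsatisfied (in order): (1,3), (3,3).
  (1,3) → (4,2).
  (3,3): now satisfied by earlier moves; stays.
Resulting grid:
. . B B
B B B .
B B B B
B B . A
B . A .
All satisfied now.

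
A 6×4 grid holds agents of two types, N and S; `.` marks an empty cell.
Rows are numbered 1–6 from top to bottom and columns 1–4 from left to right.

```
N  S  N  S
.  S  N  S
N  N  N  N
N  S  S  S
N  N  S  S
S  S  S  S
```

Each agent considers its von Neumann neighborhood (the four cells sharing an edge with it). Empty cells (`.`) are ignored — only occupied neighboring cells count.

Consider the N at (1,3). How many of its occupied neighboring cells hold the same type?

1

Occupied neighbors of (1,3): (2,3)=N, (1,2)=S, (1,4)=S.
Same type (N): 1 of 3.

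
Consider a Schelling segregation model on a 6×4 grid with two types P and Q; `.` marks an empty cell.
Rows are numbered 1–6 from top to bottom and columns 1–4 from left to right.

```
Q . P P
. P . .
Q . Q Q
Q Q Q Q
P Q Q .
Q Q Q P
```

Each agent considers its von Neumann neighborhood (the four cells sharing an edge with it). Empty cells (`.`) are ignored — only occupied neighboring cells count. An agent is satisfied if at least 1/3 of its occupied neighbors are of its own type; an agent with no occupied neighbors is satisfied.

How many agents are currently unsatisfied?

2

(1,1)Q 0/0 ✓
(1,3)P 1/1 ✓
(1,4)P 1/1 ✓
(2,2)P 0/0 ✓
(3,1)Q 1/1 ✓
(3,3)Q 2/2 ✓
(3,4)Q 2/2 ✓
(4,1)Q 2/3 ✓
(4,2)Q 3/3 ✓
(4,3)Q 4/4 ✓
(4,4)Q 2/2 ✓
(5,1)P 0/3 ✗
(5,2)Q 3/4 ✓
(5,3)Q 3/3 ✓
(6,1)Q 1/2 ✓
(6,2)Q 3/3 ✓
(6,3)Q 2/3 ✓
(6,4)P 0/1 ✗
Unsatisfied: (5,1), (6,4) — 2 in total.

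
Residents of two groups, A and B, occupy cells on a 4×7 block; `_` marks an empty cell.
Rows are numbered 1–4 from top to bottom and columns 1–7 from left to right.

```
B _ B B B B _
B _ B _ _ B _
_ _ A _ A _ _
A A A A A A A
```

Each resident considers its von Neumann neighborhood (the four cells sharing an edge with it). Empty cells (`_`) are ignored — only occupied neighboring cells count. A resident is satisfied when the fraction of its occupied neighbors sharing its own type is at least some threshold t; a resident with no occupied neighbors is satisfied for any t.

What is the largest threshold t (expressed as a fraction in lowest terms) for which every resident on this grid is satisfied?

Row 1: (1,1)B 1/1 · (1,3)B 2/2 · (1,4)B 2/2 · (1,5)B 2/2 · (1,6)B 2/2
Row 2: (2,1)B 1/1 · (2,3)B 1/2 · (2,6)B 1/1
Row 3: (3,3)A 1/2 · (3,5)A 1/1
Row 4: (4,1)A 1/1 · (4,2)A 2/2 · (4,3)A 3/3 · (4,4)A 2/2 · (4,5)A 3/3 · (4,6)A 2/2 · (4,7)A 1/1
The smallest same-type fraction is 1/2 at (2,3), which reduces to 1/2. Any threshold above that leaves this resident unsatisfied.

1/2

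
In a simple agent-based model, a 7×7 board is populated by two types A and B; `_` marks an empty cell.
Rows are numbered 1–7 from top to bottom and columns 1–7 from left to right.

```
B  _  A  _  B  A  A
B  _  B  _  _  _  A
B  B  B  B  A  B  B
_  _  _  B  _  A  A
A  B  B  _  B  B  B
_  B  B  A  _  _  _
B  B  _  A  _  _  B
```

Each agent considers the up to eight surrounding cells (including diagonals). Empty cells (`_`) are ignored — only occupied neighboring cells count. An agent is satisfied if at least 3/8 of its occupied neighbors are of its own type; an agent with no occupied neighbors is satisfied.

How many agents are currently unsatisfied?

10

Row 1: (1,1)B 1/1 ✓ · (1,3)A 0/1 ✗ · (1,5)B 0/1 ✗ · (1,6)A 2/3 ✓ · (1,7)A 2/2 ✓
Row 2: (2,1)B 3/3 ✓ · (2,3)B 3/4 ✓ · (2,7)A 2/4 ✓
Row 3: (3,1)B 2/2 ✓ · (3,2)B 4/4 ✓ · (3,3)B 4/4 ✓ · (3,4)B 3/4 ✓ · (3,5)A 1/4 ✗ · (3,6)B 1/5 ✗ · (3,7)B 1/4 ✗
Row 4: (4,4)B 4/5 ✓ · (4,6)A 2/7 ✗ · (4,7)A 1/5 ✗
Row 5: (5,1)A 0/2 ✗ · (5,2)B 3/4 ✓ · (5,3)B 4/5 ✓ · (5,5)B 2/4 ✓ · (5,6)B 2/4 ✓ · (5,7)B 1/3 ✗
Row 6: (6,2)B 5/6 ✓ · (6,3)B 4/6 ✓ · (6,4)A 1/4 ✗
Row 7: (7,1)B 2/2 ✓ · (7,2)B 3/3 ✓ · (7,4)A 1/2 ✓ · (7,7)B 0/0 ✓
Unsatisfied: (1,3), (1,5), (3,5), (3,6), (3,7), (4,6), (4,7), (5,1), (5,7), (6,4) — 10 in total.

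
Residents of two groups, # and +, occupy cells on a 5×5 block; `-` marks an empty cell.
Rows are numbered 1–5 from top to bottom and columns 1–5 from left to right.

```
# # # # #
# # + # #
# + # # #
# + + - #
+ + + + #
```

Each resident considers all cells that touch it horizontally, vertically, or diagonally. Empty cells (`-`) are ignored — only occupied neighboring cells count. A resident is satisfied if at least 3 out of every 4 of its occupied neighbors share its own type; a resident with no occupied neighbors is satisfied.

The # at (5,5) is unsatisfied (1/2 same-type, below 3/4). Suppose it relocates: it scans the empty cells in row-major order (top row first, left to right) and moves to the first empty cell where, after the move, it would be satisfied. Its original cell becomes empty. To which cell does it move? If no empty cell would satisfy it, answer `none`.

none

Vacating (5,5). Empty cells in order:
  (4,4): 4/7 same-type → still unsatisfied.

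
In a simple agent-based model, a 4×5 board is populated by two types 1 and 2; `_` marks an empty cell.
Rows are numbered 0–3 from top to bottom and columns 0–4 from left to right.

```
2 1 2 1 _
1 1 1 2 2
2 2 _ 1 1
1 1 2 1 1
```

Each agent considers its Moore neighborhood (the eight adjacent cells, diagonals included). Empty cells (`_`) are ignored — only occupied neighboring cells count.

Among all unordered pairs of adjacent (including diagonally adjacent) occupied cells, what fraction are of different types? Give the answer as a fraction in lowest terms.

13/22

Scan each occupied cell's neighbors to the right and below (and the two forward diagonals) so each pair is counted once.
From row 0: 9 unlike of 14 pairs (running 9/14).
From row 1: 10 unlike of 14 pairs (running 19/28).
From row 2: 5 unlike of 12 pairs (running 24/40).
From row 3: 2 unlike of 4 pairs (running 26/44).
Total adjacent occupied pairs: 44; unlike-type pairs: 26.
26/44 reduces to 13/22.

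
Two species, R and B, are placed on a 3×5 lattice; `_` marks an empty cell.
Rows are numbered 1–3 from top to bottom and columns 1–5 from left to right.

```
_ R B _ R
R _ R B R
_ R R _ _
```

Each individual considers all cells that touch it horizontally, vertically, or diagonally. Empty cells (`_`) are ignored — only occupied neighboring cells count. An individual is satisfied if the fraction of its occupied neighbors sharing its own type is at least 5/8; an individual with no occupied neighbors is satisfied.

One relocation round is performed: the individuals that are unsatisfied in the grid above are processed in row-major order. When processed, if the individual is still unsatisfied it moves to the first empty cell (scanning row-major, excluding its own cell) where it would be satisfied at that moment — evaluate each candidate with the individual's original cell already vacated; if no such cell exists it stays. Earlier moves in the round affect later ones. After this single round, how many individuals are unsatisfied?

2

Initially unsatisfied (in order): (1,3), (1,5), (2,3), (2,4), (2,5).
  (1,3): no empty cell satisfies it; stays.
  (1,5) → (1,1).
  (2,3) → (2,2).
  (2,4): no empty cell satisfies it; stays.
  (2,5) → (2,3).
Resulting grid:
R R B _ _
R R R B _
_ R R _ _
Unsatisfied now: (1,3), (2,4).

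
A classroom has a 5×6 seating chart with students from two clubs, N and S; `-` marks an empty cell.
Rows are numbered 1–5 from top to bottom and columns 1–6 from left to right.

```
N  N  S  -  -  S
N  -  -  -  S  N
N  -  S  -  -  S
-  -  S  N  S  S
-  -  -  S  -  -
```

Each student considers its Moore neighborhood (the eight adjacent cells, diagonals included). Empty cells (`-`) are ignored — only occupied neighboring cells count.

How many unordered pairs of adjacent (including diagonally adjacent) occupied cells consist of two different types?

Scan each occupied cell's neighbors to the right and below (and the two forward diagonals) so each pair is counted once.
Row 1: N(1,1)–N(1,2)= N(1,1)–N(2,1)= N(1,2)–S(1,3)≠ N(1,2)–N(2,1)= S(1,6)–N(2,6)≠ S(1,6)–S(2,5)=  → 2/6 unlike.
Row 2: N(2,1)–N(3,1)= S(2,5)–N(2,6)≠ S(2,5)–S(3,6)= N(2,6)–S(3,6)≠  → 2/4 unlike.
Row 3: S(3,3)–S(4,3)= S(3,3)–N(4,4)≠ S(3,6)–S(4,6)= S(3,6)–S(4,5)=  → 1/4 unlike.
Row 4: S(4,3)–N(4,4)≠ S(4,3)–S(5,4)= N(4,4)–S(4,5)≠ N(4,4)–S(5,4)≠ S(4,5)–S(4,6)= S(4,5)–S(5,4)=  → 3/6 unlike.
Total adjacent occupied pairs: 20; unlike-type pairs: 8.

8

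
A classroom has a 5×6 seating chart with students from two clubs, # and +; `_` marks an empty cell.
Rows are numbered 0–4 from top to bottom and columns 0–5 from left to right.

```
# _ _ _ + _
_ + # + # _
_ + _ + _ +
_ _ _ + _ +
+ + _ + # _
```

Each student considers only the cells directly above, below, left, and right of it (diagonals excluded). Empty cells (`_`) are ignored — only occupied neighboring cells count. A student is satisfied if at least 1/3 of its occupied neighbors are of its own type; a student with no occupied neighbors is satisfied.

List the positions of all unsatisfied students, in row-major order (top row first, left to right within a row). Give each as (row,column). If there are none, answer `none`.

(0,4), (1,2), (1,4), (4,4)

Row 0: (0,0)# 0/0 ok · (0,4)+ 0/1 unhappy
Row 1: (1,1)+ 1/2 ok · (1,2)# 0/2 unhappy · (1,3)+ 1/3 ok · (1,4)# 0/2 unhappy
Row 2: (2,1)+ 1/1 ok · (2,3)+ 2/2 ok · (2,5)+ 1/1 ok
Row 3: (3,3)+ 2/2 ok · (3,5)+ 1/1 ok
Row 4: (4,0)+ 1/1 ok · (4,1)+ 1/1 ok · (4,3)+ 1/2 ok · (4,4)# 0/1 unhappy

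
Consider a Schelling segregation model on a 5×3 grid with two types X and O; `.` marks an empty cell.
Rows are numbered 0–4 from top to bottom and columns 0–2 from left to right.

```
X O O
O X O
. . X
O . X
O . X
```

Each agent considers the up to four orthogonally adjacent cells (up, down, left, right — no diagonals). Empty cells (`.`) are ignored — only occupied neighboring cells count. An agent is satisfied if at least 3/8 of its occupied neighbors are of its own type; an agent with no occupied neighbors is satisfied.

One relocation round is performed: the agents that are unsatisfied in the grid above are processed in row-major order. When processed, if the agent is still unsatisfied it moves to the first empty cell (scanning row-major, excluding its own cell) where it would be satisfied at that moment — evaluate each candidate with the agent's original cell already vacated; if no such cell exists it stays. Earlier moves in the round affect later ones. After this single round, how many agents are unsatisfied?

0

Initially unsatisfied (in order): (0,0), (0,1), (1,0), (1,1), (1,2).
  (0,0) → (2,1).
  (0,1): now satisfied by earlier moves; stays.
  (1,0) → (0,0).
  (1,1) → (2,0).
  (1,2): now satisfied by earlier moves; stays.
Resulting grid:
O O O
. . O
X X X
O . X
O . X
All satisfied now.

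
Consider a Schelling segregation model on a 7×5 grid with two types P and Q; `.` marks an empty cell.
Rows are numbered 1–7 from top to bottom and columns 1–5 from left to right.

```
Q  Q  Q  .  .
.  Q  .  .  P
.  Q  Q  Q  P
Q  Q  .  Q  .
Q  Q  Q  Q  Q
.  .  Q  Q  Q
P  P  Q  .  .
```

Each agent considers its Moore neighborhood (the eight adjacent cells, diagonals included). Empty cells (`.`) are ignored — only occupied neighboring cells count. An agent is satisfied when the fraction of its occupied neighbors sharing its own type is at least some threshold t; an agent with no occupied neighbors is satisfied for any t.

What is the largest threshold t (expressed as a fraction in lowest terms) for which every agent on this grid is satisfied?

Row 1: (1,1)Q 2/2 · (1,2)Q 3/3 · (1,3)Q 2/2
Row 2: (2,2)Q 5/5 · (2,5)P 1/2
Row 3: (3,2)Q 4/4 · (3,3)Q 5/5 · (3,4)Q 2/4 · (3,5)P 1/3
Row 4: (4,1)Q 4/4 · (4,2)Q 6/6 · (4,4)Q 5/6
Row 5: (5,1)Q 3/3 · (5,2)Q 5/5 · (5,3)Q 6/6 · (5,4)Q 6/6 · (5,5)Q 4/4
Row 6: (6,3)Q 5/6 · (6,4)Q 6/6 · (6,5)Q 3/3
Row 7: (7,1)P 1/1 · (7,2)P 1/3 · (7,3)Q 2/3
The smallest same-type fraction is 1/3 at (3,5), which reduces to 1/3. Any threshold above that leaves this agent unsatisfied.

1/3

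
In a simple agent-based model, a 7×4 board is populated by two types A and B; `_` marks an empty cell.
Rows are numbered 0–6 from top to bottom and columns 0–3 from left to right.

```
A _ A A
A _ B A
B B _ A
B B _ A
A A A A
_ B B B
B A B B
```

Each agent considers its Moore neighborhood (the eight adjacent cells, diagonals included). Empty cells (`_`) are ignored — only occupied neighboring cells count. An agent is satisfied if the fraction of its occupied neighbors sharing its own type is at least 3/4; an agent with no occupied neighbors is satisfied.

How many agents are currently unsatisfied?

Row 0: (0,0)A 1/1 satisfied · (0,2)A 2/3 not · (0,3)A 2/3 not
Row 1: (1,0)A 1/3 not · (1,2)B 1/5 not · (1,3)A 3/4 satisfied
Row 2: (2,0)B 3/4 satisfied · (2,1)B 4/5 satisfied · (2,3)A 2/3 not
Row 3: (3,0)B 3/5 not · (3,1)B 3/6 not · (3,3)A 3/3 satisfied
Row 4: (4,0)A 1/4 not · (4,1)A 2/6 not · (4,2)A 3/7 not · (4,3)A 2/4 not
Row 5: (5,1)B 3/7 not · (5,2)B 4/8 not · (5,3)B 3/5 not
Row 6: (6,0)B 1/2 not · (6,1)A 0/4 not · (6,2)B 4/5 satisfied · (6,3)B 3/3 satisfied
Unsatisfied: (0,2), (0,3), (1,0), (1,2), (2,3), (3,0), (3,1), (4,0), (4,1), (4,2), (4,3), (5,1), (5,2), (5,3), (6,0), (6,1) — 16 in total.

16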